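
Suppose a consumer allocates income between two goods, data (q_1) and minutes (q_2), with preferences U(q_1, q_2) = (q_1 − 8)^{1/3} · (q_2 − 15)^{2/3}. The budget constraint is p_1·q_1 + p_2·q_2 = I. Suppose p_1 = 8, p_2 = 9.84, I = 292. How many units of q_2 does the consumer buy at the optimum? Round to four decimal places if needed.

Let q_1' = q_1−8, q_2' = q_2−15. MRS = (1/2)·q_2'/q_1' = p_1/p_2.
Substituting into the budget: q_1* = 8 + 1/3·(I − 8·p_1 − 15·p_2)/p_1, and q_2* = 15 + 2/3·(…)/p_2.
Discretionary income = 292 − 8·8 − 15·9.84 = 80.4; q_2* = 15 + 2/3·80.4/9.84 = 20.4472.

q_2* = 20.4472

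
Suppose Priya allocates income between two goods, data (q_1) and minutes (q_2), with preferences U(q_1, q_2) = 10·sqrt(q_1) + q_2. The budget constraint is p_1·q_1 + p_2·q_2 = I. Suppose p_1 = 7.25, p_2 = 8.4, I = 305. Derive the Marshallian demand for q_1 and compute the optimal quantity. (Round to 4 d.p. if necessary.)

q_1* = 33.56

Utility is quasi-linear in q_2; the FOC for q_1 is 5/√q_1 = p_1/p_2.
Solve: √q_1 = 5·p_2/p_1, so q_1*(p_1,p_2) = (5·p_2/p_1)², and q_2* = (I − p_1·q_1*)/p_2.
Plugging in: q_1* = (5·8.4/7.25)² = 33.56.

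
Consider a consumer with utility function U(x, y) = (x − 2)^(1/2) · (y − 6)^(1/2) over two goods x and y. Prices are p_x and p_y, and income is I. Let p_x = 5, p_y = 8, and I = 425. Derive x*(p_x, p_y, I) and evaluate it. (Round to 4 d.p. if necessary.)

This is Cobb-Douglas in (x−2, y−6): tangency gives 0.5·p_y·(y−6) = 0.5·p_x·(x−2).
Substituting into the budget: x* = 2 + 0.5·(I − 2·p_x − 6·p_y)/p_x, and y* = 6 + 0.5·(…)/p_y.
Discretionary income = 425 − 2·5 − 6·8 = 367; x* = 2 + 0.5·367/5 = 38.7.

x* = 38.7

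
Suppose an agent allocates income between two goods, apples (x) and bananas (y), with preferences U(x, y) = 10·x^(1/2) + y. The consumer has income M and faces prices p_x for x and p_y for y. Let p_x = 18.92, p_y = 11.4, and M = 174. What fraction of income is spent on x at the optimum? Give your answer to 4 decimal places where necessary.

share on x = 0.9869

Utility is quasi-linear in y; the FOC for x is 5/√x = p_x/p_y.
Thus x* = (5·p_y/p_x)² — independent of M — with the rest of income spent on y.
Plugging in: x* = (5·11.4/18.92)² = 9.0763, y* = 0.1997.
Expenditure on x: 18.92·9.0763 = 171.723; share = 0.9869.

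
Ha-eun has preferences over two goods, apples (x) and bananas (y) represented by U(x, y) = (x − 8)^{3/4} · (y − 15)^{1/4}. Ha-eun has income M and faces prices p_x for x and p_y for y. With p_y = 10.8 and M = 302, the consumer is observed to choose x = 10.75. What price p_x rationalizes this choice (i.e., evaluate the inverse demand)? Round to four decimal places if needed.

MRS = 3·(y−15)/(x−8). Tangency with p_x/p_y gives y−15 = (1/3)·(p_x/p_y)·(x−8).
After buying the subsistence bundle (8, 15), a share 0.75 of the remaining income goes to x: x* = 8 + 0.75·(M − 8p_x − 15p_y)/p_x.
Set x* = 10.75 in the demand function and solve for p_x: p_x = 12.

p_x = 12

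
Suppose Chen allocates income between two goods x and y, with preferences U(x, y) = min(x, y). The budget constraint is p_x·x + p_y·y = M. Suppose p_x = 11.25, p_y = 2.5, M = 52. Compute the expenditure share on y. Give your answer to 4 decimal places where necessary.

Leontief preferences: the optimum is at the kink where x/1 = y/1, i.e. y = x.
Budget: p_x·x + p_y·x = M, so (p_x + p_y)·x = M.
Demand: x*(p_x,p_y,M) = M/(p_x + p_y), y* = M/(p_x + p_y).
Here 11.25 + 2.5 = 13.75, giving x* = 3.7818 and y* = 3.7818.
Expenditure on y: 2.5·3.7818 = 9.4545; share = 0.1818.

share on y = 0.1818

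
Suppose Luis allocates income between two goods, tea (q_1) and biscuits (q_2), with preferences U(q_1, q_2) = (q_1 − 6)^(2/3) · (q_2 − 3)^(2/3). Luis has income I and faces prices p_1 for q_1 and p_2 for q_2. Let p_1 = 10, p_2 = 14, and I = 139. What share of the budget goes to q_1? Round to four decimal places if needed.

share on q_1 = 0.5647

This is Cobb-Douglas in (q_1−6, q_2−3): tangency gives 2/3·p_2·(q_2−3) = 2/3·p_1·(q_1−6).
After buying the subsistence bundle (6, 3), a share 0.5 of the remaining income goes to q_1: q_1* = 6 + 0.5·(I − 6p_1 − 3p_2)/p_1.
Discretionary income = 139 − 6·10 − 3·14 = 37; q_1* = 6 + 0.5·37/10 = 7.85; q_2* = 3 + 0.5·37/14 = 4.3214.
Expenditure on q_1: 10·7.85 = 78.5; share = 0.5647.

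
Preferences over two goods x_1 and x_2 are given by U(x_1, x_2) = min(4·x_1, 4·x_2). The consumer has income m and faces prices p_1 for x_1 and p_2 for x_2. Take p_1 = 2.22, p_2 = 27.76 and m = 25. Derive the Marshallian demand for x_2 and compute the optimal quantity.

Leontief preferences: the optimum is at the kink where x_1/4 = x_2/4, i.e. x_2 = x_1.
Budget: p_1·x_1 + p_2·x_1 = m, so (4·p_1 + 4·p_2)·x_1 = 4·m.
Demand: x_1*(p_1,p_2,m) = 4·m/(4·p_1 + 4·p_2), x_2* = 4·m/(4·p_1 + 4·p_2).
Here 4·2.22 + 4·27.76 = 119.92, giving x_2* = 0.8339.

x_2* = 0.8339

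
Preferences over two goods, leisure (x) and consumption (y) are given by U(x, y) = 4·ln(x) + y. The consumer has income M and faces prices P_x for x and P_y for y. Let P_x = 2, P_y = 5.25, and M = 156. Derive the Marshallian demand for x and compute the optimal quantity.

So x*(P_x,P_y) = 4·P_y/P_x, independent of income; and y* = (M − 4·P_y)/P_y.
At the given prices: x* = 4·5.25/2 = 10.5.

x* = 10.5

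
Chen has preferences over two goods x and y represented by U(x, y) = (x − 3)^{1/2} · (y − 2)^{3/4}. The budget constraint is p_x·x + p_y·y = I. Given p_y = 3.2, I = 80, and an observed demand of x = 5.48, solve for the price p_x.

MRS = (2/3)·(y−2)/(x−3). Tangency with p_x/p_y gives y−2 = (3/2)·(p_x/p_y)·(x−3).
Substituting into the budget: x* = 3 + 0.4·(I − 3·p_x − 2·p_y)/p_x, and y* = 2 + 0.6·(…)/p_y.
Set x* = 5.48 in the demand function and solve for p_x: p_x = 8.

p_x = 8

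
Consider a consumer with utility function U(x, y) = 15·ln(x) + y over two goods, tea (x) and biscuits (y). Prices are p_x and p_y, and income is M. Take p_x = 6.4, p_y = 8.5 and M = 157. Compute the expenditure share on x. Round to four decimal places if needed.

Set MRS = p_x/p_y: (15/x)/1 = p_x/p_y.
So x*(p_x,p_y) = 15·p_y/p_x, independent of income; and y* = (M − 15·p_y)/p_y.
At the given prices: x* = 15·8.5/6.4 = 19.9219, and y* = 3.4706.
Expenditure on x: 6.4·19.9219 = 127.5; share = 0.8121.

share on x = 0.8121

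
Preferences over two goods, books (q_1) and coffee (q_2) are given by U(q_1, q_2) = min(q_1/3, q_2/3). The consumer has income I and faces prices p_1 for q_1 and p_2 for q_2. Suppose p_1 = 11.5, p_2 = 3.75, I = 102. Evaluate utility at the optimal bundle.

V = 2.2295

With perfect complements, no substitution: consume in ratio q_1:q_2 = 3:3.
Budget: p_1·q_1 + p_2·q_1 = I, so (3·p_1 + 3·p_2)·q_1 = 3·I.
Demand: q_1*(p_1,p_2,I) = 3·I/(3·p_1 + 3·p_2), q_2* = 3·I/(3·p_1 + 3·p_2).
Here 3·11.5 + 3·3.75 = 45.75, giving q_1* = 6.6885 and q_2* = 6.6885.
Utility at the optimum: U(6.6885, 6.6885) = 2.2295.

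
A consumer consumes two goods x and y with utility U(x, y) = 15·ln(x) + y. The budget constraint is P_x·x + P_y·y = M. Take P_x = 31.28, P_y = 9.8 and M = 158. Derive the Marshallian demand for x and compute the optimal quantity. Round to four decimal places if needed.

Set MRS = P_x/P_y: (15/x)/1 = P_x/P_y.
So x*(P_x,P_y) = 15·P_y/P_x, independent of income; and y* = (M − 15·P_y)/P_y.
At the given prices: x* = 15·9.8/31.28 = 4.6995.

x* = 4.6995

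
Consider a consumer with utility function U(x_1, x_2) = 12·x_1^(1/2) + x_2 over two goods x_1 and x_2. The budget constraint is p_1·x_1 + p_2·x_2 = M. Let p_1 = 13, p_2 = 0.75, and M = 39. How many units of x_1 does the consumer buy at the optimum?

x_1* = 0.1198

MU_x_1 = 6/√x_1, MU_x_2 = 1. Tangency: 6/√x_1 = p_1/p_2.
Solve: √x_1 = 6·p_2/p_1, so x_1*(p_1,p_2) = (6·p_2/p_1)², and x_2* = (M − p_1·x_1*)/p_2.
Plugging in: x_1* = (6·0.75/13)² = 0.1198.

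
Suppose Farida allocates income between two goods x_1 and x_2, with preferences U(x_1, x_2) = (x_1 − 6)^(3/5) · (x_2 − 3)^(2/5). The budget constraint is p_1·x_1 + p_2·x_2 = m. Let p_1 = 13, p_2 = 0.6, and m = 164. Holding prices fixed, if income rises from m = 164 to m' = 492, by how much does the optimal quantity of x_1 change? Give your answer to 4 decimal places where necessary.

MRS = (3/2)·(x_2−3)/(x_1−6). Tangency with p_1/p_2 gives x_2−3 = (2/3)·(p_1/p_2)·(x_1−6).
After buying the subsistence bundle (6, 3), a share 0.6 of the remaining income goes to x_1: x_1* = 6 + 0.6·(m − 6p_1 − 3p_2)/p_1.
Discretionary income = 164 − 6·13 − 3·0.6 = 84.2; x_1* = 6 + 0.6·84.2/13 = 9.8862.
At m' = 492: x_1* = 25.0246. Change: 25.0246 − 9.8862 = 15.1385.

Δx_1* = 15.1385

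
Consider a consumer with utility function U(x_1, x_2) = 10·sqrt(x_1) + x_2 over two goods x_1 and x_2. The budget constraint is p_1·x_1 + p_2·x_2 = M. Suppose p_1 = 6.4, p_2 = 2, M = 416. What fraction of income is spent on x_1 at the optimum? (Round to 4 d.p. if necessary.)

Utility is quasi-linear in x_2; the FOC for x_1 is 5/√x_1 = p_1/p_2.
Thus x_1* = (5·p_2/p_1)² — independent of M — with the rest of income spent on x_2.
Plugging in: x_1* = (5·2/6.4)² = 2.4414, x_2* = 200.1875.
Expenditure on x_1: 6.4·2.4414 = 15.625; share = 0.0376.

share on x_1 = 0.0376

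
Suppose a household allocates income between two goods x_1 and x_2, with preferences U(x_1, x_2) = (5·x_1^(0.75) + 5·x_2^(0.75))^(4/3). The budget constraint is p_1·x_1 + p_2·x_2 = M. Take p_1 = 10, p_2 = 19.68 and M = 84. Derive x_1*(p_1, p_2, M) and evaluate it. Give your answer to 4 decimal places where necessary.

MRS = MU_x_1/MU_x_2 = (x_2/x_1)^(0.25). Set equal to p_1/p_2.
Hence x_2/x_1 = (p_1/p_2)^(1/(0.25)), i.e. raised to the 4 power.
With the ratio pinned down, the budget gives x_1* = M/(p_1 + p_2·(x_2/x_1)) and x_2* = (x_2/x_1)·x_1*.
Numerically x_2/x_1 = 0.066665, so x_1* = 84/(10 + 19.68·0.066665) = 7.4258.

x_1* = 7.4258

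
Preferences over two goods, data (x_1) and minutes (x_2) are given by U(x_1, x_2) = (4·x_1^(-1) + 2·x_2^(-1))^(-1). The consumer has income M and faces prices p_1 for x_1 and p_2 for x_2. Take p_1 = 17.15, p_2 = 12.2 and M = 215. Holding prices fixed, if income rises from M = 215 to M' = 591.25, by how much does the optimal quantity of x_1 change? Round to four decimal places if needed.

MRS = MU_x_1/MU_x_2 = 2·(x_2/x_1)^(2). Set equal to p_1/p_2.
Hence x_2/x_1 = ((1/2)·p_1/p_2)^(1/(2)), i.e. raised to the 0.5 power.
Substitute x_2 = (x_2/x_1)·x_1 into the budget: x_1* = M/(p_1 + p_2·(x_2/x_1)).
Numerically x_2/x_1 = 0.838373, so x_1* = 215/(17.15 + 12.2·0.838373) = 7.853.
At M' = 591.25: x_1* = 21.5957. Change: 21.5957 − 7.853 = 13.7427.

Δx_1* = 13.7427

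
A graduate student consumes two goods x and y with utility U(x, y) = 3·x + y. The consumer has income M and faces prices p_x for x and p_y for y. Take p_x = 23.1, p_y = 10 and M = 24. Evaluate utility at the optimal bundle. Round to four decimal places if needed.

Perfect substitutes: compare marginal utility per dollar. 3/p_x vs 1/p_y → 0.1299 vs 0.1.
x gives more utility per dollar, so spend all income on x: x* = M/p_x, y* = 0.
Numerically: x* = 1.039, y* = 0.
Utility at the optimum: U(1.039, 0) = 3.1169.

V = 3.1169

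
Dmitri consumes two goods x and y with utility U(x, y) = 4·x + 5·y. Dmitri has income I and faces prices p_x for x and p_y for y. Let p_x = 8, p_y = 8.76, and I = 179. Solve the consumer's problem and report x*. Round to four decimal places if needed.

x* = 0

Perfect substitutes: compare marginal utility per dollar. 4/p_x vs 5/p_y → 0.5 vs 0.5708.
y gives more utility per dollar, so spend all income on y: y* = I/p_y, x* = 0.
Numerically: x* = 0, y* = 20.4338.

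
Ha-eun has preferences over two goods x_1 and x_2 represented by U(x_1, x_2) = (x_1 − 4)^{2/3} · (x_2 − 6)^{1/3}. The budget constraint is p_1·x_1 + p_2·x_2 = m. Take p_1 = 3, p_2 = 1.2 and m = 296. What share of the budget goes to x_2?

After buying the subsistence bundle (4, 6), a share 2/3 of the remaining income goes to x_1: x_1* = 4 + 2/3·(m − 4p_1 − 6p_2)/p_1.
Discretionary income = 296 − 4·3 − 6·1.2 = 276.8; x_1* = 4 + 2/3·276.8/3 = 65.5111; x_2* = 6 + 1/3·276.8/1.2 = 82.8889.
Expenditure on x_2: 1.2·82.8889 = 99.4667; share = 0.336.

share on x_2 = 0.336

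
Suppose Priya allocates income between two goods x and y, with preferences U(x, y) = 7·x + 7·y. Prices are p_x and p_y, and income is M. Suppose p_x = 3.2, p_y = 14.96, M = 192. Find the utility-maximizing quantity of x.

x gives more utility per dollar, so spend all income on x: x* = M/p_x, y* = 0.
Numerically: x* = 60, y* = 0.

x* = 60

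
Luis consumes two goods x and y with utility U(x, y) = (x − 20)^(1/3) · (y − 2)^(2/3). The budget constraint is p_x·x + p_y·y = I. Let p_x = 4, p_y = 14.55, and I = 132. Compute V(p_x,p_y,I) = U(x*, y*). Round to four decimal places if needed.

Let x' = x−20, y' = y−2. MRS = (1/2)·y'/x' = p_x/p_y.
Substituting into the budget: x* = 20 + 1/3·(I − 20·p_x − 2·p_y)/p_x, and y* = 2 + 2/3·(…)/p_y.
Discretionary income = 132 − 20·4 − 2·14.55 = 22.9; x* = 20 + 1/3·22.9/4 = 21.9083; y* = 2 + 2/3·22.9/14.55 = 3.0493.
Utility at the optimum: U(21.9083, 3.0493) = 1.2808.

V = 1.2808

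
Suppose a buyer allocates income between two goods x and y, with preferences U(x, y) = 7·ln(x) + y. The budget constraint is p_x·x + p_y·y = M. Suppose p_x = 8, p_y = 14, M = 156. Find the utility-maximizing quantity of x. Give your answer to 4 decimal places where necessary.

x* = 12.25

At the given prices: x* = 7·14/8 = 12.25.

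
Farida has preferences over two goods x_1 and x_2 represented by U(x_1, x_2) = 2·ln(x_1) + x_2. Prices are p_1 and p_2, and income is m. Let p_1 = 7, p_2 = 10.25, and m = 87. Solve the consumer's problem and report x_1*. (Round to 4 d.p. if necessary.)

x_1* = 2.9286

Set MRS = p_1/p_2: (2/x_1)/1 = p_1/p_2.
So x_1*(p_1,p_2) = 2·p_2/p_1, independent of income; and x_2* = (m − 2·p_2)/p_2.
At the given prices: x_1* = 2·10.25/7 = 2.9286.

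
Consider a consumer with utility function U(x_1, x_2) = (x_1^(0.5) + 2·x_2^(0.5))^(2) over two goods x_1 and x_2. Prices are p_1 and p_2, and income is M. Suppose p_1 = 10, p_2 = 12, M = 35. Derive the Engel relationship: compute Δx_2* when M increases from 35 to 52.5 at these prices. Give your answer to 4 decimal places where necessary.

MU_x_1 ∝ x_1^(-0.5), MU_x_2 ∝ 2·x_2^(-0.5), so MRS = (1/2)·(x_2/x_1)^(0.5) = p_1/p_2.
Solve for the ratio: x_2/x_1 = [2·p_1/p_2]^(2).
Substitute x_2 = (x_2/x_1)·x_1 into the budget: x_1* = M/(p_1 + p_2·(x_2/x_1)).
Numerically x_2/x_1 = 2.777778, so x_1* = 35/(10 + 12·2.777778) = 0.8077 and x_2* = 2.777778·0.8077 = 2.2436.
At M' = 52.5: x_2* = 3.3654. Change: 3.3654 − 2.2436 = 1.1218.

Δx_2* = 1.1218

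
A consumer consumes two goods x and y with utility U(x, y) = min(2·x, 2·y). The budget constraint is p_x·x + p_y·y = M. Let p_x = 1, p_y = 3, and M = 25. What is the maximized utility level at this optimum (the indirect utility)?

Leontief preferences: the optimum is at the kink where x/2 = y/2, i.e. y = x.
Budget: p_x·x + p_y·x = M, so (2·p_x + 2·p_y)·x = 2·M.
Demand: x*(p_x,p_y,M) = 2·M/(2·p_x + 2·p_y), y* = 2·M/(2·p_x + 2·p_y).
Here 2·1 + 2·3 = 8, giving x* = 6.25 and y* = 6.25.
Utility at the optimum: U(6.25, 6.25) = 12.5.

V = 12.5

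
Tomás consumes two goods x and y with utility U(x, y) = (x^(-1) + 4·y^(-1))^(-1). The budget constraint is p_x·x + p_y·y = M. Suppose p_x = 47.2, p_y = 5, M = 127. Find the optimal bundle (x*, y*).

MU_x ∝ x^(-2), MU_y ∝ 4·y^(-2), so MRS = (1/4)·(y/x)^(2) = p_x/p_y.
Solve for the ratio: y/x = [4·p_x/p_y]^(0.5).
With the ratio pinned down, the budget gives x* = M/(p_x + p_y·(y/x)) and y* = (y/x)·x*.
Numerically y/x = 6.144917, so x* = 127/(47.2 + 5·6.144917) = 1.6298 and y* = 6.144917·1.6298 = 10.0149.

x* = 1.6298, y* = 10.0149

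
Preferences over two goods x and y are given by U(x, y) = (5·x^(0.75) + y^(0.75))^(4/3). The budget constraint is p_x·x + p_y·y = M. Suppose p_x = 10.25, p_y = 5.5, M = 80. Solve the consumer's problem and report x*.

x* = 7.7249

MRS = MU_x/MU_y = 5·(y/x)^(0.25). Set equal to p_x/p_y.
Solve for the ratio: y/x = [(1/5)·p_x/p_y]^(4).
With the ratio pinned down, the budget gives x* = M/(p_x + p_y·(y/x)) and y* = (y/x)·x*.
Numerically y/x = 0.0193, so x* = 80/(10.25 + 5.5·0.0193) = 7.7249.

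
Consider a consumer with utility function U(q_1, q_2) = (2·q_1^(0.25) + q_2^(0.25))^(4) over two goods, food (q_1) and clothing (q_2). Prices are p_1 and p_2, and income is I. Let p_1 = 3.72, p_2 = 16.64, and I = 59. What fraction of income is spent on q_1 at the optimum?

MU_q_1 ∝ 2·q_1^(-0.75), MU_q_2 ∝ q_2^(-0.75), so MRS = 2·(q_2/q_1)^(0.75) = p_1/p_2.
Solve for the ratio: q_2/q_1 = [(1/2)·p_1/p_2]^(4/3).
Substitute q_2 = (q_2/q_1)·q_1 into the budget: q_1* = I/(p_1 + p_2·(q_2/q_1)).
Numerically q_2/q_1 = 0.053845, so q_1* = 59/(3.72 + 16.64·0.053845) = 12.7817 and q_2* = 0.053845·12.7817 = 0.6882.
Expenditure on q_1: 3.72·12.7817 = 47.5478; share = 0.8059.

share on q_1 = 0.8059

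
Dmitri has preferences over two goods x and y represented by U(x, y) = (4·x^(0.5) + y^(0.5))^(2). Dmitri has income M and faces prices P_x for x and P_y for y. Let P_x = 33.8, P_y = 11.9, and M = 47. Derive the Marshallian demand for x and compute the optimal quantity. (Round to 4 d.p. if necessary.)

x* = 1.1809

MU_x ∝ 4·x^(-0.5), MU_y ∝ y^(-0.5), so MRS = 4·(y/x)^(0.5) = P_x/P_y.
Solve for the ratio: y/x = [(1/4)·P_x/P_y]^(2).
Substitute y = (y/x)·x into the budget: x* = M/(P_x + P_y·(y/x)).
Numerically y/x = 0.504219, so x* = 47/(33.8 + 11.9·0.504219) = 1.1809.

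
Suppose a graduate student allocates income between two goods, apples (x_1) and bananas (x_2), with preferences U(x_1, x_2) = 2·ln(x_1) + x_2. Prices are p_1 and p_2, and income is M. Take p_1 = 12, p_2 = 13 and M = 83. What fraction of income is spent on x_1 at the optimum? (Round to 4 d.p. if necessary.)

Set MRS = p_1/p_2: (2/x_1)/1 = p_1/p_2.
So x_1*(p_1,p_2) = 2·p_2/p_1, independent of income; and x_2* = (M − 2·p_2)/p_2.
At the given prices: x_1* = 2·13/12 = 2.1667, and x_2* = 4.3846.
Expenditure on x_1: 12·2.1667 = 26; share = 0.3133.

share on x_1 = 0.3133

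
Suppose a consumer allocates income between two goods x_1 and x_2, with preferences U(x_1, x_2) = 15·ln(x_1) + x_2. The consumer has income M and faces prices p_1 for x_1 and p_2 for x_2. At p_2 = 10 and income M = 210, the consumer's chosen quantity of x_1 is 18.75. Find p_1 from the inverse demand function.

p_1 = 8

Set MRS = p_1/p_2: (15/x_1)/1 = p_1/p_2.
So x_1*(p_1,p_2) = 15·p_2/p_1, independent of income; and x_2* = (M − 15·p_2)/p_2.
Set x_1* = 18.75 in the demand function and solve for p_1: p_1 = 8.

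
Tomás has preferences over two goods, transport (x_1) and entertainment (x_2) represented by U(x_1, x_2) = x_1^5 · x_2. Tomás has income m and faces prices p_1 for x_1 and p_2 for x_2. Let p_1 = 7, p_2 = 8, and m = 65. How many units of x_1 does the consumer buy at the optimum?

x_1* = 7.7381

Tangency: MRS = 5·x_2/x_1 = p_1/p_2.
Rearranging, p_2·x_2 = (1/5)·p_1·x_1. Substituting into the budget gives p_1·x_1·(1 + (1/5)) = m.
Demand: x_1*(p_1,p_2,m) = 5/6·m/p_1 and x_2* = 1/6·m/p_2.
At p_1=7, p_2=8, m=65: x_1* = 5/6·65/7 = 7.7381.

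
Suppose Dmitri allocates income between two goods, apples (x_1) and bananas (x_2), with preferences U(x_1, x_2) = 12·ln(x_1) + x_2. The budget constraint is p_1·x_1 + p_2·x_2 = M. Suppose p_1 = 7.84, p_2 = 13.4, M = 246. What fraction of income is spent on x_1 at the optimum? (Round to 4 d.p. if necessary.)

share on x_1 = 0.6537

So x_1*(p_1,p_2) = 12·p_2/p_1, independent of income; and x_2* = (M − 12·p_2)/p_2.
At the given prices: x_1* = 12·13.4/7.84 = 20.5102, and x_2* = 6.3582.
Expenditure on x_1: 7.84·20.5102 = 160.8; share = 0.6537.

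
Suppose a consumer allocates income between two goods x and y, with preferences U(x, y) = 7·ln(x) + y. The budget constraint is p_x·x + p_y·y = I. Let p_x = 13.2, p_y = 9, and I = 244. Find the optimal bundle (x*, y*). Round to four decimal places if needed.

x* = 4.7727, y* = 20.1111

MU_x = 7/x, MU_y = 1. Tangency: 7/x = p_x/p_y.
So x*(p_x,p_y) = 7·p_y/p_x, independent of income; and y* = (I − 7·p_y)/p_y.
At the given prices: x* = 7·9/13.2 = 4.7727, and y* = 20.1111.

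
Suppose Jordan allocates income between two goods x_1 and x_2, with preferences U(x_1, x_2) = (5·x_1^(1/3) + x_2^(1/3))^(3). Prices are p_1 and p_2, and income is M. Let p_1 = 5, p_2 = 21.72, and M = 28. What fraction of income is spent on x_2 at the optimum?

With the ratio pinned down, the budget gives x_1* = M/(p_1 + p_2·(x_2/x_1)) and x_2* = (x_2/x_1)·x_1*.
Numerically x_2/x_1 = 0.009879, so x_1* = 28/(5 + 21.72·0.009879) = 5.3696 and x_2* = 0.009879·5.3696 = 0.053.
Expenditure on x_2: 21.72·0.053 = 1.1522; share = 0.0411.

share on x_2 = 0.0411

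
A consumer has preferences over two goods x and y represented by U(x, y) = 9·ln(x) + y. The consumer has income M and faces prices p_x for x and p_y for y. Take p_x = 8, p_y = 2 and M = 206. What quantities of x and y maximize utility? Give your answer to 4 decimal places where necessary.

Set MRS = p_x/p_y: (9/x)/1 = p_x/p_y.
So x*(p_x,p_y) = 9·p_y/p_x, independent of income; and y* = (M − 9·p_y)/p_y.
At the given prices: x* = 9·2/8 = 2.25, and y* = 94.

x* = 2.25, y* = 94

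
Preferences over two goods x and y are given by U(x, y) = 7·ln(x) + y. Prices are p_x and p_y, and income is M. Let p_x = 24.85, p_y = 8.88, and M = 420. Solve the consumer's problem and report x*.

MU_x = 7/x, MU_y = 1. Tangency: 7/x = p_x/p_y.
So x*(p_x,p_y) = 7·p_y/p_x, independent of income; and y* = (M − 7·p_y)/p_y.
At the given prices: x* = 7·8.88/24.85 = 2.5014.

x* = 2.5014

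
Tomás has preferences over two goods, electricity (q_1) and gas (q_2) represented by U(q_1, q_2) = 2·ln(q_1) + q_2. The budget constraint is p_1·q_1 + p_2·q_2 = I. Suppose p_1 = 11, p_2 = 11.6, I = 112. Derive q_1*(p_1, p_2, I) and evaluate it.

MU_q_1 = 2/q_1, MU_q_2 = 1. Tangency: 2/q_1 = p_1/p_2.
So q_1*(p_1,p_2) = 2·p_2/p_1, independent of income; and q_2* = (I − 2·p_2)/p_2.
At the given prices: q_1* = 2·11.6/11 = 2.1091.

q_1* = 2.1091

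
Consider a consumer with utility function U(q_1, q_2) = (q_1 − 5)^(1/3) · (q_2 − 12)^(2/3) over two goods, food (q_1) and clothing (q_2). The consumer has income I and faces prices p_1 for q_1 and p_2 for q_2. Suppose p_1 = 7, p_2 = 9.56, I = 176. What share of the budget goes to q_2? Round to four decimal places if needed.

Let q_1' = q_1−5, q_2' = q_2−12. MRS = (1/2)·q_2'/q_1' = p_1/p_2.
After buying the subsistence bundle (5, 12), a share 1/3 of the remaining income goes to q_1: q_1* = 5 + 1/3·(I − 5p_1 − 12p_2)/p_1.
Discretionary income = 176 − 5·7 − 12·9.56 = 26.28; q_1* = 5 + 1/3·26.28/7 = 6.2514; q_2* = 12 + 2/3·26.28/9.56 = 13.8326.
Expenditure on q_2: 9.56·13.8326 = 132.24; share = 0.7514.

share on q_2 = 0.7514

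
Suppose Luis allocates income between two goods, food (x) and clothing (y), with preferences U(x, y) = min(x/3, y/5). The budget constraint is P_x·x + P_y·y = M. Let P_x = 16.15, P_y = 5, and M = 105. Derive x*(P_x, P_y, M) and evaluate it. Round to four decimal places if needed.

x* = 4.2886

Leontief preferences: the optimum is at the kink where x/3 = y/5, i.e. y = (5/3)·x.
Budget: P_x·x + P_y·(5/3)·x = M, so (3·P_x + 5·P_y)·x = 3·M.
Demand: x*(P_x,P_y,M) = 3·M/(3·P_x + 5·P_y), y* = 5·M/(3·P_x + 5·P_y).
Here 3·16.15 + 5·5 = 73.45, giving x* = 4.2886.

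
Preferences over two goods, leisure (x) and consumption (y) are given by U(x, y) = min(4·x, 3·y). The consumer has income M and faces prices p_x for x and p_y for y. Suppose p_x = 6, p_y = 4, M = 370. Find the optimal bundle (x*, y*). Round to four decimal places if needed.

With perfect complements, no substitution: consume in ratio x:y = 3:4.
Budget: p_x·x + p_y·(4/3)·x = M, so (3·p_x + 4·p_y)·x = 3·M.
Demand: x*(p_x,p_y,M) = 3·M/(3·p_x + 4·p_y), y* = 4·M/(3·p_x + 4·p_y).
Here 3·6 + 4·4 = 34, giving x* = 32.6471 and y* = 43.5294.

x* = 32.6471, y* = 43.5294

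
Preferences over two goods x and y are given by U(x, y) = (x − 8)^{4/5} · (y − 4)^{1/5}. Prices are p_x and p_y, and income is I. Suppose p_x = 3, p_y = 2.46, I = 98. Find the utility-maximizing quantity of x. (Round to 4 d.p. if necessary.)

x* = 25.1093

This is Cobb-Douglas in (x−8, y−4): tangency gives 0.8·p_y·(y−4) = 0.2·p_x·(x−8).
Substituting into the budget: x* = 8 + 0.8·(I − 8·p_x − 4·p_y)/p_x, and y* = 4 + 0.2·(…)/p_y.
Discretionary income = 98 − 8·3 − 4·2.46 = 64.16; x* = 8 + 0.8·64.16/3 = 25.1093.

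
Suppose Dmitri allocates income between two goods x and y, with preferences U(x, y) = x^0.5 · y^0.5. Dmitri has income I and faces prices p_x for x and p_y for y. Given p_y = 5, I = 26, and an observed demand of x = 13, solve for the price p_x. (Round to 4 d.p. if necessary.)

p_x = 1

The MRS is y/x. Set MRS = p_x/p_y.
Rearranging, p_y·y = p_x·x. Substituting into the budget gives p_x·x·(1 + 1) = I.
Demand: x*(p_x,p_y,I) = 0.5·I/p_x and y* = 0.5·I/p_y.
Set x* = 13 in the demand function and solve for p_x: p_x = 1.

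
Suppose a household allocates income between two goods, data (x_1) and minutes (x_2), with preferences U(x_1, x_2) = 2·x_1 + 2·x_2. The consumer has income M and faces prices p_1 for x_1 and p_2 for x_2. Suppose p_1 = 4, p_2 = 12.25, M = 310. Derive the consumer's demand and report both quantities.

x_1* = 77.5, x_2* = 0

Linear utility — the consumer picks whichever good has higher MU/price: 2/4 = 0.5 vs 2/12.25 = 0.1633.
x_1 gives more utility per dollar, so spend all income on x_1: x_1* = M/p_1, x_2* = 0.
Numerically: x_1* = 77.5, x_2* = 0.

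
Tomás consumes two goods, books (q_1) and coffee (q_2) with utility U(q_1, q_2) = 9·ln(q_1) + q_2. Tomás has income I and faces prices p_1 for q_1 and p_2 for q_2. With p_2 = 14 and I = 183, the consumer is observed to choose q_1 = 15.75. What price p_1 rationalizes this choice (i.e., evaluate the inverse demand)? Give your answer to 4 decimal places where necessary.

p_1 = 8

Set MRS = p_1/p_2: (9/q_1)/1 = p_1/p_2.
So q_1*(p_1,p_2) = 9·p_2/p_1, independent of income; and q_2* = (I − 9·p_2)/p_2.
Set q_1* = 15.75 in the demand function and solve for p_1: p_1 = 8.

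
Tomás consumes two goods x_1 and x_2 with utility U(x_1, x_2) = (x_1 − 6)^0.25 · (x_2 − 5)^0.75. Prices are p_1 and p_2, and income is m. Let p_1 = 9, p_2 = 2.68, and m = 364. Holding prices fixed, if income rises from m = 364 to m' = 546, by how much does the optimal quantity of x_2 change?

MRS = (1/3)·(x_2−5)/(x_1−6). Tangency with p_1/p_2 gives x_2−5 = 3·(p_1/p_2)·(x_1−6).
After buying the subsistence bundle (6, 5), a share 0.25 of the remaining income goes to x_1: x_1* = 6 + 0.25·(m − 6p_1 − 5p_2)/p_1.
Discretionary income = 364 − 6·9 − 5·2.68 = 296.6; x_2* = 5 + 0.75·296.6/2.68 = 88.0037.
At m' = 546: x_2* = 138.9366. Change: 138.9366 − 88.0037 = 50.9328.

Δx_2* = 50.9328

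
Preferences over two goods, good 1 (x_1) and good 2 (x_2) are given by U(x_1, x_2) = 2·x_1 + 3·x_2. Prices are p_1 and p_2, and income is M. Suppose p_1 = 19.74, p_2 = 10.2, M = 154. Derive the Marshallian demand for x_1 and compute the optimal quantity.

x_1* = 0

Perfect substitutes: compare marginal utility per dollar. 2/p_1 vs 3/p_2 → 0.1013 vs 0.2941.
x_2 gives more utility per dollar, so spend all income on x_2: x_2* = M/p_2, x_1* = 0.
Numerically: x_1* = 0, x_2* = 15.098.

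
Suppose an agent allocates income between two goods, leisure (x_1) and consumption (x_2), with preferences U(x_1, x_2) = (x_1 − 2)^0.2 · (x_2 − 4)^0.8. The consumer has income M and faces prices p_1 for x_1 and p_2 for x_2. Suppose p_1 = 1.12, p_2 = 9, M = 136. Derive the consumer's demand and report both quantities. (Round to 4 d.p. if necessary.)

x_1* = 19.4571, x_2* = 12.6898

This is Cobb-Douglas in (x_1−2, x_2−4): tangency gives 0.2·p_2·(x_2−4) = 0.8·p_1·(x_1−2).
After buying the subsistence bundle (2, 4), a share 0.2 of the remaining income goes to x_1: x_1* = 2 + 0.2·(M − 2p_1 − 4p_2)/p_1.
Discretionary income = 136 − 2·1.12 − 4·9 = 97.76; x_1* = 2 + 0.2·97.76/1.12 = 19.4571; x_2* = 4 + 0.8·97.76/9 = 12.6898.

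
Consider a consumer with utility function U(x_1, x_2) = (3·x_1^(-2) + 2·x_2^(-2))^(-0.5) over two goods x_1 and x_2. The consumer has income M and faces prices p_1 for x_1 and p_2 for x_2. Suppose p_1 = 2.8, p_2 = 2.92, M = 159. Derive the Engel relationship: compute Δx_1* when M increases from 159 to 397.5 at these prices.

Δx_1* = 44.8694

From the CES first-order condition, (3/2)·(x_2/x_1)^(3) = p_1/p_2.
Hence x_2/x_1 = ((2/3)·p_1/p_2)^(1/(3)), i.e. raised to the 1/3 power.
With the ratio pinned down, the budget gives x_1* = M/(p_1 + p_2·(x_2/x_1)) and x_2* = (x_2/x_1)·x_1*.
Numerically x_2/x_1 = 0.861446, so x_1* = 159/(2.8 + 2.92·0.861446) = 29.913.
At M' = 397.5: x_1* = 74.7824. Change: 74.7824 − 29.913 = 44.8694.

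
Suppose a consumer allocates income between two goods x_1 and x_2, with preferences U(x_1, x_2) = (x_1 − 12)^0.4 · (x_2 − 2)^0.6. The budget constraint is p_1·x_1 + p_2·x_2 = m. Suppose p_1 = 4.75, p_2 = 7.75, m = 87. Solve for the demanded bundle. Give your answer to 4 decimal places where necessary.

After buying the subsistence bundle (12, 2), a share 0.4 of the remaining income goes to x_1: x_1* = 12 + 0.4·(m − 12p_1 − 2p_2)/p_1.
Discretionary income = 87 − 12·4.75 − 2·7.75 = 14.5; x_1* = 12 + 0.4·14.5/4.75 = 13.2211; x_2* = 2 + 0.6·14.5/7.75 = 3.1226.

x_1* = 13.2211, x_2* = 3.1226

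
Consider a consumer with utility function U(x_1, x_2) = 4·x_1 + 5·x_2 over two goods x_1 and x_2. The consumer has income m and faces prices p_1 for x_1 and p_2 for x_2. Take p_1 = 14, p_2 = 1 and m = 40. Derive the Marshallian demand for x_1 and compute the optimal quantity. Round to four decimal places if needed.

Perfect substitutes: compare marginal utility per dollar. 4/p_1 vs 5/p_2 → 0.2857 vs 5.
x_2 gives more utility per dollar, so spend all income on x_2: x_2* = m/p_2, x_1* = 0.
Numerically: x_1* = 0, x_2* = 40.

x_1* = 0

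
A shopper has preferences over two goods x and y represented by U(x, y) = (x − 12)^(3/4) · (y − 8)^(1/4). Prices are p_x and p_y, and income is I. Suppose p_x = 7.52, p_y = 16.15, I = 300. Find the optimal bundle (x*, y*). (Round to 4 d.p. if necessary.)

x* = 20.0346, y* = 9.2471

MRS = 3·(y−8)/(x−12). Tangency with p_x/p_y gives y−8 = (1/3)·(p_x/p_y)·(x−12).
After buying the subsistence bundle (12, 8), a share 0.75 of the remaining income goes to x: x* = 12 + 0.75·(I − 12p_x − 8p_y)/p_x.
Discretionary income = 300 − 12·7.52 − 8·16.15 = 80.56; x* = 12 + 0.75·80.56/7.52 = 20.0346; y* = 8 + 0.25·80.56/16.15 = 9.2471.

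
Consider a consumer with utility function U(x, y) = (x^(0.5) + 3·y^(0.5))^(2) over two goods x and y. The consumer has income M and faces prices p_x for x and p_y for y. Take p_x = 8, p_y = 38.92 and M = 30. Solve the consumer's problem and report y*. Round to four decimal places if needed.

y* = 0.5003

MRS = MU_x/MU_y = (1/3)·(y/x)^(0.5). Set equal to p_x/p_y.
Solve for the ratio: y/x = [3·p_x/p_y]^(2).
Substitute y = (y/x)·x into the budget: x* = M/(p_x + p_y·(y/x)).
Numerically y/x = 0.380257, so x* = 30/(8 + 38.92·0.380257) = 1.3158 and y* = 0.380257·1.3158 = 0.5003.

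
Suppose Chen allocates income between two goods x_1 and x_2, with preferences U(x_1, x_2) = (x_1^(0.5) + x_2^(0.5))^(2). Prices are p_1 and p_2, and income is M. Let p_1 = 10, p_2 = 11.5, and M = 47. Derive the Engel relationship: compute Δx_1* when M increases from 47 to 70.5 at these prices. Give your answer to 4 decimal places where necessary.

Δx_1* = 1.257

MRS = MU_x_1/MU_x_2 = (x_2/x_1)^(0.5). Set equal to p_1/p_2.
Hence x_2/x_1 = (p_1/p_2)^(1/(0.5)), i.e. raised to the 2 power.
Substitute x_2 = (x_2/x_1)·x_1 into the budget: x_1* = M/(p_1 + p_2·(x_2/x_1)).
Numerically x_2/x_1 = 0.756144, so x_1* = 47/(10 + 11.5·0.756144) = 2.514.
At M' = 70.5: x_1* = 3.7709. Change: 3.7709 − 2.514 = 1.257.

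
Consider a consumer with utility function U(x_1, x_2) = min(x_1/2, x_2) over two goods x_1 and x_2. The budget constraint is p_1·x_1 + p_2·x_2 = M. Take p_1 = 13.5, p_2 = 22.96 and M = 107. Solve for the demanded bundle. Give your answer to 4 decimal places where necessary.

x_1* = 4.2834, x_2* = 2.1417

Demand: x_1*(p_1,p_2,M) = 2·M/(2·p_1 + p_2), x_2* = M/(2·p_1 + p_2).
Here 2·13.5 + 22.96 = 49.96, giving x_1* = 4.2834 and x_2* = 2.1417.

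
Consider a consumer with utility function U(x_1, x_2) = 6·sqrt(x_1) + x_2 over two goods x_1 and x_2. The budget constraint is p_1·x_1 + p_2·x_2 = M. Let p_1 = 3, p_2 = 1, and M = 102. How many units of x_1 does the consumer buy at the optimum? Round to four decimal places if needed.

x_1* = 1

Set MRS = p_1/p_2: 3·x_1^(−1/2) = p_1/p_2.
Solve: √x_1 = 3·p_2/p_1, so x_1*(p_1,p_2) = (3·p_2/p_1)², and x_2* = (M − p_1·x_1*)/p_2.
Plugging in: x_1* = (3·1/3)² = 1.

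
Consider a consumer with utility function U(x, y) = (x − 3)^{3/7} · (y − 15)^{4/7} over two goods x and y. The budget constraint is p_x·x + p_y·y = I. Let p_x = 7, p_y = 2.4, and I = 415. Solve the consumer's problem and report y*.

y* = 100.2381

This is Cobb-Douglas in (x−3, y−15): tangency gives 3/7·p_y·(y−15) = 4/7·p_x·(x−3).
Substituting into the budget: x* = 3 + 3/7·(I − 3·p_x − 15·p_y)/p_x, and y* = 15 + 4/7·(…)/p_y.
Discretionary income = 415 − 3·7 − 15·2.4 = 358; y* = 15 + 4/7·358/2.4 = 100.2381.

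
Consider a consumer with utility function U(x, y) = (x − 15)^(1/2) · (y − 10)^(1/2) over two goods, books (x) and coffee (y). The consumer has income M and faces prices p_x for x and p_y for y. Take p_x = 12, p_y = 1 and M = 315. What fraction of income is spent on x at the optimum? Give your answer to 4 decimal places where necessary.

Let x' = x−15, y' = y−10. MRS = y'/x' = p_x/p_y.
After buying the subsistence bundle (15, 10), a share 0.5 of the remaining income goes to x: x* = 15 + 0.5·(M − 15p_x − 10p_y)/p_x.
Discretionary income = 315 − 15·12 − 10·1 = 125; x* = 15 + 0.5·125/12 = 20.2083; y* = 10 + 0.5·125/1 = 72.5.
Expenditure on x: 12·20.2083 = 242.5; share = 0.7698.

share on x = 0.7698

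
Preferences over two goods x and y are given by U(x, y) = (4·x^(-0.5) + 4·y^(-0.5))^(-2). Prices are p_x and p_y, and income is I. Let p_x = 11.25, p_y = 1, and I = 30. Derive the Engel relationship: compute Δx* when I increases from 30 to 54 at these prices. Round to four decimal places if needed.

Δx* = 1.475

MRS = MU_x/MU_y = (y/x)^(1.5). Set equal to p_x/p_y.
Solve for the ratio: y/x = [p_x/p_y]^(2/3).
Substitute y = (y/x)·x into the budget: x* = I/(p_x + p_y·(y/x)).
Numerically y/x = 5.020747, so x* = 30/(11.25 + 1·5.020747) = 1.8438.
At I' = 54: x* = 3.3188. Change: 3.3188 − 1.8438 = 1.475.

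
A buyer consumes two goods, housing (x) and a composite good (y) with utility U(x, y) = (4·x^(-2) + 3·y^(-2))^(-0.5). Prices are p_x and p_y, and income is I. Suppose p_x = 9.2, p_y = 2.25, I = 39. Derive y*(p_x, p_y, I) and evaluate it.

y* = 4.5442

MRS = MU_x/MU_y = (4/3)·(y/x)^(3). Set equal to p_x/p_y.
Solve for the ratio: y/x = [(3/4)·p_x/p_y]^(1/3).
With the ratio pinned down, the budget gives x* = I/(p_x + p_y·(y/x)) and y* = (y/x)·x*.
Numerically y/x = 1.452855, so x* = 39/(9.2 + 2.25·1.452855) = 3.1278 and y* = 1.452855·3.1278 = 4.5442.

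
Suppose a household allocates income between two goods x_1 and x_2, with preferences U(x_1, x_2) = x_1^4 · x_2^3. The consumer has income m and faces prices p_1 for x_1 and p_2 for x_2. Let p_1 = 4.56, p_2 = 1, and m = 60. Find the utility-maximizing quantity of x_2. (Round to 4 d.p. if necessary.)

At p_1=4.56, p_2=1, m=60: x_2* = 3/7·60/1 = 25.7143.

x_2* = 25.7143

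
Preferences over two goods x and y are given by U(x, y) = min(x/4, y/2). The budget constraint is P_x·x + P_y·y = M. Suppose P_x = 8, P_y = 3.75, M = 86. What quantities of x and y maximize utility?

x* = 8.7089, y* = 4.3544

With perfect complements, no substitution: consume in ratio x:y = 4:2.
Budget: P_x·x + P_y·(1/2)·x = M, so (4·P_x + 2·P_y)·x = 4·M.
Demand: x*(P_x,P_y,M) = 4·M/(4·P_x + 2·P_y), y* = 2·M/(4·P_x + 2·P_y).
Here 4·8 + 2·3.75 = 39.5, giving x* = 8.7089 and y* = 4.3544.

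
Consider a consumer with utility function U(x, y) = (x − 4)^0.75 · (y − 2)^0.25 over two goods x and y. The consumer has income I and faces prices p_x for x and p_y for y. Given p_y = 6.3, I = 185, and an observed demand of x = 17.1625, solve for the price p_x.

MRS = 3·(y−2)/(x−4). Tangency with p_x/p_y gives y−2 = (1/3)·(p_x/p_y)·(x−4).
After buying the subsistence bundle (4, 2), a share 0.75 of the remaining income goes to x: x* = 4 + 0.75·(I − 4p_x − 2p_y)/p_x.
Set x* = 17.1625 in the demand function and solve for p_x: p_x = 8.

p_x = 8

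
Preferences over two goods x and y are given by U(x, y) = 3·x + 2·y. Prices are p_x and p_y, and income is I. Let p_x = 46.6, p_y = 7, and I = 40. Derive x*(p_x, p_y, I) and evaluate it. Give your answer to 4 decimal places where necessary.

Linear utility — the consumer picks whichever good has higher MU/price: 3/46.6 = 0.0644 vs 2/7 = 0.2857.
y gives more utility per dollar, so spend all income on y: y* = I/p_y, x* = 0.
Numerically: x* = 0, y* = 5.7143.

x* = 0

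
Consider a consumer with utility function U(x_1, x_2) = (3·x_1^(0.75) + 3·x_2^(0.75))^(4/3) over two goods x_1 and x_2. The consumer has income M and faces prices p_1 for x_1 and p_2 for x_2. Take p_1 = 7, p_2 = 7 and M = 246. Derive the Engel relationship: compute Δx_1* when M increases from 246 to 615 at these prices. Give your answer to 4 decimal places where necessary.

MRS = MU_x_1/MU_x_2 = (x_2/x_1)^(0.25). Set equal to p_1/p_2.
Solve for the ratio: x_2/x_1 = [p_1/p_2]^(4).
Substitute x_2 = (x_2/x_1)·x_1 into the budget: x_1* = M/(p_1 + p_2·(x_2/x_1)).
Numerically x_2/x_1 = 1, so x_1* = 246/(7 + 7·1) = 17.5714.
At M' = 615: x_1* = 43.9286. Change: 43.9286 − 17.5714 = 26.3571.

Δx_1* = 26.3571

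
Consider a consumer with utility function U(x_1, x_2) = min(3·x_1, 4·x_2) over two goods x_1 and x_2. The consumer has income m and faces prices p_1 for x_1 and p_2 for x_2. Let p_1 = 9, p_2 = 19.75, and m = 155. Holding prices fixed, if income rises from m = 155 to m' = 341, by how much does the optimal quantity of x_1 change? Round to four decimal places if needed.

Leontief preferences: the optimum is at the kink where x_1/4 = x_2/3, i.e. x_2 = (3/4)·x_1.
Budget: p_1·x_1 + p_2·(3/4)·x_1 = m, so (4·p_1 + 3·p_2)·x_1 = 4·m.
Demand: x_1*(p_1,p_2,m) = 4·m/(4·p_1 + 3·p_2), x_2* = 3·m/(4·p_1 + 3·p_2).
Here 4·9 + 3·19.75 = 95.25, giving x_1* = 6.5092.
At m' = 341: x_1* = 14.3202. Change: 14.3202 − 6.5092 = 7.811.

Δx_1* = 7.811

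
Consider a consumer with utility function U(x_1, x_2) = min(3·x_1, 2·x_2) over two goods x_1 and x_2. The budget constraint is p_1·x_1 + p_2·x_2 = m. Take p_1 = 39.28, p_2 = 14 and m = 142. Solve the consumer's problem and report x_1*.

x_1* = 2.3557

Leontief preferences: the optimum is at the kink where x_1/2 = x_2/3, i.e. x_2 = (3/2)·x_1.
Budget: p_1·x_1 + p_2·(3/2)·x_1 = m, so (2·p_1 + 3·p_2)·x_1 = 2·m.
Demand: x_1*(p_1,p_2,m) = 2·m/(2·p_1 + 3·p_2), x_2* = 3·m/(2·p_1 + 3·p_2).
Here 2·39.28 + 3·14 = 120.56, giving x_1* = 2.3557.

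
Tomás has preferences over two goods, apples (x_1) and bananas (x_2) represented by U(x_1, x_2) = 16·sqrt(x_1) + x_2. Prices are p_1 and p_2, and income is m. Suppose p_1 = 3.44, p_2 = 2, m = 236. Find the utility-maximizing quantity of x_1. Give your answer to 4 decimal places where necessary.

x_1* = 21.6333

Utility is quasi-linear in x_2; the FOC for x_1 is 8/√x_1 = p_1/p_2.
Thus x_1* = (8·p_2/p_1)² — independent of m — with the rest of income spent on x_2.
Plugging in: x_1* = (8·2/3.44)² = 21.6333.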